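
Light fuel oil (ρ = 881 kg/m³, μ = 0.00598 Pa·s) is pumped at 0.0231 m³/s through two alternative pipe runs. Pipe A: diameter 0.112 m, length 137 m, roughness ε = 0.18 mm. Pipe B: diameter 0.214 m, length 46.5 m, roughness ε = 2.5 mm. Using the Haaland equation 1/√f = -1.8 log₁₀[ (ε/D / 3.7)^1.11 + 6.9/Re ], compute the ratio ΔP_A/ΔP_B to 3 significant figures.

ΔP_A/ΔP_B ≈ 46.1

Pipe A: V = Q/A = 0.0231/0.009852 = 2.345 m/s; Re = 3.869e+04; ε/D = 0.00161; Haaland → f = 0.02609; ΔP_A = f(L/D)(ρV²/2) = 7.729e+04 Pa.
Pipe B: V = Q/A = 0.0231/0.03597 = 0.6422 m/s; Re = 2.025e+04; ε/D = 0.0117; Haaland → f = 0.04248; ΔP_B = f(L/D)(ρV²/2) = 1677 Pa.
ΔP_A/ΔP_B = 7.729e+04/1677 = 46.1.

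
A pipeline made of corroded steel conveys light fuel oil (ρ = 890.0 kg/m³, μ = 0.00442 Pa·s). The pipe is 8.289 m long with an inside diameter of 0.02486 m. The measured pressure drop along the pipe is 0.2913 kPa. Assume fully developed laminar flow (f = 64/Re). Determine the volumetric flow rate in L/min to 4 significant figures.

Q ≈ 4.472 L/min

For laminar flow, f = 64/Re with Re = ρVD/μ, so Darcy-Weisbach reduces to ΔP = 32μLV/D². Solving for V: V = ΔP·D²/(32μL) = 291.3·(0.02486)²/(32·0.00442·8.289) = 0.1536 m/s.
Check: Re = ρVD/μ = 890·0.1536·0.02486/0.00442 = 768.7 < 2300, so the laminar assumption holds.
Q = V·A = 0.1536·(π/4·0.02486²) = 7.454e-05 m³/s = 4.472 L/min.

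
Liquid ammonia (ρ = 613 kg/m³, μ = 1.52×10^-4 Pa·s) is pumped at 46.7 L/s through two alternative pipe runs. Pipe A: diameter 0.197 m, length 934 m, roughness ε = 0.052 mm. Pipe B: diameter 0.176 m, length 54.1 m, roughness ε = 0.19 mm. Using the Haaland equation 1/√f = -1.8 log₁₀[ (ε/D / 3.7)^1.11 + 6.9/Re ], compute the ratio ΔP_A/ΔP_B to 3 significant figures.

Pipe A: V = Q/A = 0.0467/0.03048 = 1.532 m/s; Re = 1.217e+06; ε/D = 0.000264; Haaland → f = 0.01515; ΔP_A = f(L/D)(ρV²/2) = 5.167e+04 Pa.
Pipe B: V = Q/A = 0.0467/0.02433 = 1.92 m/s; Re = 1.362e+06; ε/D = 0.00108; Haaland → f = 0.02023; ΔP_B = f(L/D)(ρV²/2) = 7024 Pa.
ΔP_A/ΔP_B = 5.167e+04/7024 = 7.36.

ΔP_A/ΔP_B ≈ 7.36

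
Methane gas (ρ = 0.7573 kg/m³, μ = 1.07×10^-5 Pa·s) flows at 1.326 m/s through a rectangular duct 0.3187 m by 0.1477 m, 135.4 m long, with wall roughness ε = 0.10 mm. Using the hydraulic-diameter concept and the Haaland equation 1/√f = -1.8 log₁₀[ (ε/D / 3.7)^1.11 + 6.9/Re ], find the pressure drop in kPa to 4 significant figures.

Hydraulic diameter D_h = 4A/P = 4·(0.3187·0.1477)/(2·(0.3187+0.1477)) = 0.1883/0.9328 = 0.2019 m.
Re = ρVD_h/μ = 0.7573·1.326·0.2019/1.07e-05 = 1.894e+04.
ε/D_h = 0.0001/0.2019 = 0.000495; Haaland gives 1/√f = -1.8 log₁₀[5.02e-05+0.000364] = 6.089, so f = 0.02698.
ΔP = f(L/D_h)(ρV²/2) = 0.02698·135.4/0.2019·0.6658 = 12.05 Pa.
ΔP = 0.01205 kPa.

ΔP ≈ 0.01205 kPa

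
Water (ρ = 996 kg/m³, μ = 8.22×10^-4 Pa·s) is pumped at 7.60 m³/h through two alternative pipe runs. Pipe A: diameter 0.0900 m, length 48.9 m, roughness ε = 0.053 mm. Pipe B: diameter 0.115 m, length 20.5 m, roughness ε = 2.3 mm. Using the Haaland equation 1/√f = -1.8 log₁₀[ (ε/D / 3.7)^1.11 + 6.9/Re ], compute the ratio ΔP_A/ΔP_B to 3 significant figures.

Pipe A: V = Q/A = 0.002111/0.006362 = 0.3318 m/s; Re = 3.619e+04; ε/D = 0.000589; Haaland → f = 0.02382; ΔP_A = f(L/D)(ρV²/2) = 709.8 Pa.
Pipe B: V = Q/A = 0.002111/0.01039 = 0.2032 m/s; Re = 2.832e+04; ε/D = 0.02; Haaland → f = 0.05006; ΔP_B = f(L/D)(ρV²/2) = 183.6 Pa.
ΔP_A/ΔP_B = 709.8/183.6 = 3.87.

ΔP_A/ΔP_B ≈ 3.87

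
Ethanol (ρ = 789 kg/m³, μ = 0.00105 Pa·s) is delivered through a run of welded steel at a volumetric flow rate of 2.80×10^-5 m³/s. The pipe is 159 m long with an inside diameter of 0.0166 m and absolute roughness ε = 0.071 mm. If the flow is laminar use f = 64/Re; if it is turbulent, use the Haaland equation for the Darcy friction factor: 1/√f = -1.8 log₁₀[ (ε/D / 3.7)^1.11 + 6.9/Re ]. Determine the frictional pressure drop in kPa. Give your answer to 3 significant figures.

ΔP ≈ 2.51 kPa

Cross-sectional area A = πD²/4 = π(0.0166)²/4 = 0.0002164 m²; mean velocity V = Q/A = 2.8e-05/0.0002164 = 0.1294 m/s.
Reynolds number Re = ρVD/μ = 789 · 0.1294 · 0.0166 / 0.00105 = 1614.
Re < 2300 → laminar flow, so f = 64/Re = 64/1614 = 0.03966 (the turbulent correlation is not needed).
Darcy-Weisbach: ΔP = f(L/D)(ρV²/2) = 0.03966·(159/0.0166)·(789·0.1294²/2) = 0.03966·9578·6.603 = 2508 Pa.
ΔP = 2508 Pa = 2.51 kPa.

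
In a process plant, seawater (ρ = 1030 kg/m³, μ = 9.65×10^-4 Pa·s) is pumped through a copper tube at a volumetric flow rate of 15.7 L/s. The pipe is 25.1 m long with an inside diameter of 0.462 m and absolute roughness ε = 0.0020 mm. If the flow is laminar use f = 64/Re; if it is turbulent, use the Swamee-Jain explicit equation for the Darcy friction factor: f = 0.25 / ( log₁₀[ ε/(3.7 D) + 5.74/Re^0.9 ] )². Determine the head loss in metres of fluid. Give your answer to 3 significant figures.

h_f ≈ 5.14×10^-4 m

Q = 15.7 L/s = 15.7/1000 = 0.0157 m³/s.
Cross-sectional area A = πD²/4 = π(0.462)²/4 = 0.1676 m²; mean velocity V = Q/A = 0.0157/0.1676 = 0.09365 m/s.
Reynolds number Re = ρVD/μ = 1030 · 0.09365 · 0.462 / 0.000965 = 4.618e+04.
Re > 4000 → turbulent. Relative roughness ε/D = 2e-06/0.462 = 4.33e-06. Swamee-Jain: f = 0.25/(log₁₀[4.33e-06/3.7 + 5.74/4.618e+04^0.9])² = 0.25/(log₁₀[1.17e-06 + 0.000364])² = 0.25/(-3.438)² = 0.02115.
Darcy-Weisbach: ΔP = f(L/D)(ρV²/2) = 0.02115·(25.1/0.462)·(1030·0.09365²/2) = 0.02115·54.33·4.517 = 5.191 Pa.
Head loss h_f = ΔP/(ρg) = 5.191/(1030·9.81) = 5.14×10^-4 m.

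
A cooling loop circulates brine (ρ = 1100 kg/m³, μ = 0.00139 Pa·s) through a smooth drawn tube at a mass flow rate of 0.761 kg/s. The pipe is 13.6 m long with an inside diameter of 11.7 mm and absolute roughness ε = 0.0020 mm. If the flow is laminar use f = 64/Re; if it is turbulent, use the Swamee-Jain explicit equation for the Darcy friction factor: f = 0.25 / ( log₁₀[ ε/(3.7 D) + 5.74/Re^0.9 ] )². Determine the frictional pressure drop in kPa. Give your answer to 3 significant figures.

A = πD²/4 = π(0.0117)²/4 = 0.0001075 m²; mean velocity V = ṁ/(ρA) = 0.761/(1100 · 0.0001075) = 6.435 m/s.
Reynolds number Re = ρVD/μ = 1100 · 6.435 · 0.0117 / 0.00139 = 5.958e+04.
Re > 4000 → turbulent. Relative roughness ε/D = 2e-06/0.0117 = 0.000171. Swamee-Jain: f = 0.25/(log₁₀[0.000171/3.7 + 5.74/5.958e+04^0.9])² = 0.25/(log₁₀[4.62e-05 + 0.000289])² = 0.25/(-3.474)² = 0.02071.
Darcy-Weisbach: ΔP = f(L/D)(ρV²/2) = 0.02071·(13.6/0.0117)·(1100·6.435²/2) = 0.02071·1162·2.277e+04 = 5.482e+05 Pa.
ΔP = 5.482e+05 Pa = 548 kPa.

ΔP ≈ 548 kPa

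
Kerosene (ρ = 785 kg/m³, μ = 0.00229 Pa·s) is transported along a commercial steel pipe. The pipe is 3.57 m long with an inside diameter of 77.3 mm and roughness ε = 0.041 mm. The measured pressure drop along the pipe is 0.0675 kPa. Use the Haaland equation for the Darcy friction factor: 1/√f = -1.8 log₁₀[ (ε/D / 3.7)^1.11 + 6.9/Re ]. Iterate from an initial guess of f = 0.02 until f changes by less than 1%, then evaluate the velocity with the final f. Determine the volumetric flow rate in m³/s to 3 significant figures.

Rearranging Darcy-Weisbach: V = √(2·ΔP·D/(f·L·ρ)). With ε/D = 4.1e-05/0.0773 = 0.00053, iterate starting from f = 0.02:
  f = 0.02 → V = √(2·67.5·0.0773/(0.02·3.57·785)) = 0.4315 m/s; Re = ρVD/μ = 1.143e+04; f → 0.03048
  f = 0.03048 → V = 0.3495 m/s; Re = 9261; f → 0.03217
  f = 0.03217 → V = 0.3402 m/s; Re = 9015; f → 0.0324
Converged (Δf/f < 1%). With the final f = 0.0324: V = √(2·67.5·0.0773/(0.0324·3.57·785)) = 0.339 m/s.
Q = V·A = 0.339·(π/4·0.0773²) = 0.001591 m³/s = 0.00159 m³/s.

Q ≈ 0.00159 m³/s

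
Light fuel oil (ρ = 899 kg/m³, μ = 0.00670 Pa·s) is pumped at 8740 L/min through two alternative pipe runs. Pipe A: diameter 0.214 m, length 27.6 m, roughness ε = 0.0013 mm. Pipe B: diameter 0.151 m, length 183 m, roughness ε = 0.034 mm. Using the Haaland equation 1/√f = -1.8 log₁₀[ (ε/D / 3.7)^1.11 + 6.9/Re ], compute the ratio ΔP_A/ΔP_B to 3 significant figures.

Pipe A: V = Q/A = 0.1457/0.03597 = 4.05 m/s; Re = 1.163e+05; ε/D = 6.07e-06; Haaland → f = 0.0173; ΔP_A = f(L/D)(ρV²/2) = 1.645e+04 Pa.
Pipe B: V = Q/A = 0.1457/0.01791 = 8.134 m/s; Re = 1.648e+05; ε/D = 0.000225; Haaland → f = 0.01748; ΔP_B = f(L/D)(ρV²/2) = 6.3e+05 Pa.
ΔP_A/ΔP_B = 1.645e+04/6.3e+05 = 0.0261.

ΔP_A/ΔP_B ≈ 0.0261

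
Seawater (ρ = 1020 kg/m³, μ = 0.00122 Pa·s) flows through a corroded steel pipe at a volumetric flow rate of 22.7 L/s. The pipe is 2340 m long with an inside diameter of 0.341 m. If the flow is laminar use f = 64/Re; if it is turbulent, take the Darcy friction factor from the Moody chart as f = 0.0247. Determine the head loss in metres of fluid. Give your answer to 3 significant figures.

Q = 22.7 L/s = 22.7/1000 = 0.0227 m³/s.
Cross-sectional area A = πD²/4 = π(0.341)²/4 = 0.09133 m²; mean velocity V = Q/A = 0.0227/0.09133 = 0.2486 m/s.
Reynolds number Re = ρVD/μ = 1020 · 0.2486 · 0.341 / 0.00122 = 7.086e+04.
Re > 4000 → turbulent; use the Moody-chart value f = 0.0247.
Darcy-Weisbach: ΔP = f(L/D)(ρV²/2) = 0.0247·(2340/0.341)·(1020·0.2486²/2) = 0.0247·6862·31.51 = 5341 Pa.
Head loss h_f = ΔP/(ρg) = 5341/(1020·9.81) = 0.534 m.

h_f ≈ 0.534 m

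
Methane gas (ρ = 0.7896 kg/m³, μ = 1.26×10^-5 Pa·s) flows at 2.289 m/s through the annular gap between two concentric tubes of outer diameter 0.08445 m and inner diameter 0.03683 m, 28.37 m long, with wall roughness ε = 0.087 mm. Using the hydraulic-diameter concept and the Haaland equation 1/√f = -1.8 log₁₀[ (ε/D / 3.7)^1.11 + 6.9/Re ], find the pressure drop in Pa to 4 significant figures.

ΔP ≈ 44.85 Pa

Hydraulic diameter D_h = 4A/P = D_o - D_i = 0.08445 - 0.03683 = 0.04762 m.
Re = ρVD_h/μ = 0.7896·2.289·0.04762/1.26e-05 = 6831.
ε/D_h = 8.7e-05/0.04762 = 0.00183; Haaland gives 1/√f = -1.8 log₁₀[0.000214+0.00101] = 5.242, so f = 0.03639.
ΔP = f(L/D_h)(ρV²/2) = 0.03639·28.37/0.04762·2.069 = 44.85 Pa.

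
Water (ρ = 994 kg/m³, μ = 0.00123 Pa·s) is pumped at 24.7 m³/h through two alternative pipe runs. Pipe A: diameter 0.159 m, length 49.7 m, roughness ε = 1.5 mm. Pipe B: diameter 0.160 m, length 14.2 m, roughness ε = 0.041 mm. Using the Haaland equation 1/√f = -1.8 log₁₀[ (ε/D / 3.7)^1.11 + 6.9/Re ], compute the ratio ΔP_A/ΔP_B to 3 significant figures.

ΔP_A/ΔP_B ≈ 6.32

Pipe A: V = Q/A = 0.006861/0.01986 = 0.3455 m/s; Re = 4.44e+04; ε/D = 0.00943; Haaland → f = 0.03852; ΔP_A = f(L/D)(ρV²/2) = 714.6 Pa.
Pipe B: V = Q/A = 0.006861/0.02011 = 0.3412 m/s; Re = 4.412e+04; ε/D = 0.000256; Haaland → f = 0.02202; ΔP_B = f(L/D)(ρV²/2) = 113.1 Pa.
ΔP_A/ΔP_B = 714.6/113.1 = 6.32.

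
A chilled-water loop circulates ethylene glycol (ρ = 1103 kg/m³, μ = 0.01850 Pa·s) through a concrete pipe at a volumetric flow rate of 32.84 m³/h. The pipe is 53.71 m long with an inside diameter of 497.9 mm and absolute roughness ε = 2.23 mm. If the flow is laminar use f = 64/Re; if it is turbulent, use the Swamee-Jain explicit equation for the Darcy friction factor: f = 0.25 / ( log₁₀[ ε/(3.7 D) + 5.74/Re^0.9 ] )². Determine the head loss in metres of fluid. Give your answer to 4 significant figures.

Q = 32.84 m³/h = 32.84/3600 = 0.009122 m³/s.
Cross-sectional area A = πD²/4 = π(0.4979)²/4 = 0.1947 m²; mean velocity V = Q/A = 0.009122/0.1947 = 0.04685 m/s.
Reynolds number Re = ρVD/μ = 1103 · 0.04685 · 0.4979 / 0.0185 = 1391.
Re < 2300 → laminar flow, so f = 64/Re = 64/1391 = 0.04602 (the turbulent correlation is not needed).
Darcy-Weisbach: ΔP = f(L/D)(ρV²/2) = 0.04602·(53.71/0.4979)·(1103·0.04685²/2) = 0.04602·107.9·1.211 = 6.009 Pa.
Head loss h_f = ΔP/(ρg) = 6.009/(1103·9.81) = 5.554×10^-4 m.

h_f ≈ 5.554×10^-4 m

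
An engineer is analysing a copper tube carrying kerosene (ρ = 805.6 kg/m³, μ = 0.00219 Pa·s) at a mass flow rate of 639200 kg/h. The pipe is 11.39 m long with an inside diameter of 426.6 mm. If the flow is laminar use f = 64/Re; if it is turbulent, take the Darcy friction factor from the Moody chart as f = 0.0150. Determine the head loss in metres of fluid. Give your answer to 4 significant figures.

ṁ = 639200 kg/h = 639200/3600 = 177.6 kg/s.
A = πD²/4 = π(0.4266)²/4 = 0.1429 m²; mean velocity V = ṁ/(ρA) = 177.6/(805.6 · 0.1429) = 1.542 m/s.
Reynolds number Re = ρVD/μ = 805.6 · 1.542 · 0.4266 / 0.00219 = 2.42e+05.
Re > 4000 → turbulent; use the Moody-chart value f = 0.0150.
Darcy-Weisbach: ΔP = f(L/D)(ρV²/2) = 0.015·(11.39/0.4266)·(805.6·1.542²/2) = 0.015·26.7·957.8 = 383.6 Pa.
Head loss h_f = ΔP/(ρg) = 383.6/(805.6·9.81) = 0.04854 m.

h_f ≈ 0.04854 m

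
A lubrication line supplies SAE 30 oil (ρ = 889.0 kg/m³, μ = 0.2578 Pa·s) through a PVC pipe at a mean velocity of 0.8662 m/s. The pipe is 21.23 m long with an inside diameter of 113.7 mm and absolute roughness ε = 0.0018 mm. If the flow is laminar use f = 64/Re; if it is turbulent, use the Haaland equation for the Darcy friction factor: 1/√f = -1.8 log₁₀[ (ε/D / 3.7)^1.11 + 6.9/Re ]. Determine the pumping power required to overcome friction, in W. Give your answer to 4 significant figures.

P ≈ 103.2 W

Reynolds number Re = ρVD/μ = 889 · 0.8662 · 0.1137 / 0.258 = 339.6.
Re < 2300 → laminar flow, so f = 64/Re = 64/339.6 = 0.1884 (the turbulent correlation is not needed).
Darcy-Weisbach: ΔP = f(L/D)(ρV²/2) = 0.1884·(21.23/0.1137)·(889·0.8662²/2) = 0.1884·186.7·333.5 = 1.173e+04 Pa.
Q = V·A = 0.8662·0.01015 = 0.008795 m³/s.
Pumping power P = QΔP = 0.008795·1.173e+04 = 103.21 W = 103.2 W.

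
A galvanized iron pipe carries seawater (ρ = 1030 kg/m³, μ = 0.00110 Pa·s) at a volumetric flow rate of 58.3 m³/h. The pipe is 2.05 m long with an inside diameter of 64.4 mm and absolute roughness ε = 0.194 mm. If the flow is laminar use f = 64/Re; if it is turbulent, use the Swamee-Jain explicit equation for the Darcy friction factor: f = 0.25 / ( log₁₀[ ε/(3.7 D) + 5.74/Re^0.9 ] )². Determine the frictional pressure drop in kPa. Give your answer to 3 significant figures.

Q = 58.3 m³/h = 58.3/3600 = 0.01619 m³/s.
Cross-sectional area A = πD²/4 = π(0.0644)²/4 = 0.003257 m²; mean velocity V = Q/A = 0.01619/0.003257 = 4.972 m/s.
Reynolds number Re = ρVD/μ = 1030 · 4.972 · 0.0644 / 0.0011 = 2.998e+05.
Re > 4000 → turbulent. Relative roughness ε/D = 0.000194/0.0644 = 0.00301. Swamee-Jain: f = 0.25/(log₁₀[0.00301/3.7 + 5.74/2.998e+05^0.9])² = 0.25/(log₁₀[0.000814 + 6.76e-05])² = 0.25/(-3.055)² = 0.02679.
Darcy-Weisbach: ΔP = f(L/D)(ρV²/2) = 0.02679·(2.05/0.0644)·(1030·4.972²/2) = 0.02679·31.83·1.273e+04 = 1.086e+04 Pa.
ΔP = 1.086e+04 Pa = 10.9 kPa.

ΔP ≈ 10.9 kPa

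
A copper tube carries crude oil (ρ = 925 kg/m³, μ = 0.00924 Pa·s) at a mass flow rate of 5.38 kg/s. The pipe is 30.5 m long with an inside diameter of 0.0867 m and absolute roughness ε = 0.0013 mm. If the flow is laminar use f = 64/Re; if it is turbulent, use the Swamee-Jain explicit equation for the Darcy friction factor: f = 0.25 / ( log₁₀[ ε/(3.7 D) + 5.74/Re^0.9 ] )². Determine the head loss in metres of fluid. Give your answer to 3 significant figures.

h_f ≈ 0.563 m

A = πD²/4 = π(0.0867)²/4 = 0.005904 m²; mean velocity V = ṁ/(ρA) = 5.38/(925 · 0.005904) = 0.9852 m/s.
Reynolds number Re = ρVD/μ = 925 · 0.9852 · 0.0867 / 0.00924 = 8551.
Re > 4000 → turbulent. Relative roughness ε/D = 1.3e-06/0.0867 = 1.5e-05. Swamee-Jain: f = 0.25/(log₁₀[1.5e-05/3.7 + 5.74/8551^0.9])² = 0.25/(log₁₀[4.05e-06 + 0.00166])² = 0.25/(-2.779)² = 0.03238.
Darcy-Weisbach: ΔP = f(L/D)(ρV²/2) = 0.03238·(30.5/0.0867)·(925·0.9852²/2) = 0.03238·351.8·448.9 = 5113 Pa.
Head loss h_f = ΔP/(ρg) = 5113/(925·9.81) = 0.563 m.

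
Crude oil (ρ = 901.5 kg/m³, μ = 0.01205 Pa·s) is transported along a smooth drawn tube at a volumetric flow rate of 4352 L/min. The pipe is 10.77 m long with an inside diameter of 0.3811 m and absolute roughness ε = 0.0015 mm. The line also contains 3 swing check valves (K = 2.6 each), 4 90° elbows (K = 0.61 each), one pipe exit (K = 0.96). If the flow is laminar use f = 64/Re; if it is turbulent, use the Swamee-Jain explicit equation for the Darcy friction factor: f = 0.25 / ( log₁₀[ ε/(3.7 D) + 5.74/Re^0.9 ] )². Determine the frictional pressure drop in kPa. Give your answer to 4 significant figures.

Q = 4352 L/min = 4352/60000 = 0.07253 m³/s.
Cross-sectional area A = πD²/4 = π(0.3811)²/4 = 0.1141 m²; mean velocity V = Q/A = 0.07253/0.1141 = 0.6359 m/s.
Reynolds number Re = ρVD/μ = 901.5 · 0.6359 · 0.3811 / 0.012 = 1.813e+04.
Re > 4000 → turbulent. Relative roughness ε/D = 1.5e-06/0.3811 = 3.94e-06. Swamee-Jain: f = 0.25/(log₁₀[3.94e-06/3.7 + 5.74/1.813e+04^0.9])² = 0.25/(log₁₀[1.06e-06 + 0.000844])² = 0.25/(-3.073)² = 0.02647.
Total minor-loss coefficient ΣK = 3·2.6 + 4·0.61 + 1·0.96 = 11.2.
ΔP = [f·L/D + ΣK]·(ρV²/2) = [0.02647·10.77/0.3811 + 11.2]·(901.5·0.6359²/2) = [0.7481 + 11.2]·182.3 = 2178 Pa.
ΔP = 2178 Pa = 2.178 kPa.

ΔP ≈ 2.178 kPa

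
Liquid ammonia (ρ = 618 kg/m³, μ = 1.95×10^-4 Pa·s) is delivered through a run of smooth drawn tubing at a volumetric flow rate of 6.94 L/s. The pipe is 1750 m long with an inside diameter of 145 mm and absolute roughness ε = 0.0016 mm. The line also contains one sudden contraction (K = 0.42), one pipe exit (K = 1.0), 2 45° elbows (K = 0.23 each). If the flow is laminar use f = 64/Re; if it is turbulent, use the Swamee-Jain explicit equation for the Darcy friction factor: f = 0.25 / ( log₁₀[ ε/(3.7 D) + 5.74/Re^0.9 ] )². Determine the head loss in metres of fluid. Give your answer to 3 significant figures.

h_f ≈ 1.73 m

Q = 6.94 L/s = 6.94/1000 = 0.00694 m³/s.
Cross-sectional area A = πD²/4 = π(0.145)²/4 = 0.01651 m²; mean velocity V = Q/A = 0.00694/0.01651 = 0.4203 m/s.
Reynolds number Re = ρVD/μ = 618 · 0.4203 · 0.145 / 0.000195 = 1.931e+05.
Re > 4000 → turbulent. Relative roughness ε/D = 1.6e-06/0.145 = 1.1e-05. Swamee-Jain: f = 0.25/(log₁₀[1.1e-05/3.7 + 5.74/1.931e+05^0.9])² = 0.25/(log₁₀[2.98e-06 + 0.0001])² = 0.25/(-3.986)² = 0.01574.
Total minor-loss coefficient ΣK = 1·0.42 + 1·1 + 2·0.23 = 1.88.
ΔP = [f·L/D + ΣK]·(ρV²/2) = [0.01574·1750/0.145 + 1.88]·(618·0.4203²/2) = [189.9 + 1.88]·54.58 = 1.047e+04 Pa.
Head loss h_f = ΔP/(ρg) = 1.047e+04/(618·9.81) = 1.73 m.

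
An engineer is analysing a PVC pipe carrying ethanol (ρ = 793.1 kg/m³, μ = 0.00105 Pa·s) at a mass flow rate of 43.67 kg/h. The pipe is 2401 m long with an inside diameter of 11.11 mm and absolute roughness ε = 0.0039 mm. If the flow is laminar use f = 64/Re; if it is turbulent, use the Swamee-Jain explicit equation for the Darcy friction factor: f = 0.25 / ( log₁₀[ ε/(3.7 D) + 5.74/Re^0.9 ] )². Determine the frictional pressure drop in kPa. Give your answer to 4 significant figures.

ΔP ≈ 103.1 kPa

ṁ = 43.67 kg/h = 43.67/3600 = 0.01213 kg/s.
A = πD²/4 = π(0.01111)²/4 = 9.694e-05 m²; mean velocity V = ṁ/(ρA) = 0.01213/(793.1 · 9.694e-05) = 0.1578 m/s.
Reynolds number Re = ρVD/μ = 793.1 · 0.1578 · 0.01111 / 0.00105 = 1324.
Re < 2300 → laminar flow, so f = 64/Re = 64/1324 = 0.04834 (the turbulent correlation is not needed).
Darcy-Weisbach: ΔP = f(L/D)(ρV²/2) = 0.04834·(2401/0.01111)·(793.1·0.1578²/2) = 0.04834·2.161e+05·9.871 = 1.031e+05 Pa.
ΔP = 1.031e+05 Pa = 103.1 kPa.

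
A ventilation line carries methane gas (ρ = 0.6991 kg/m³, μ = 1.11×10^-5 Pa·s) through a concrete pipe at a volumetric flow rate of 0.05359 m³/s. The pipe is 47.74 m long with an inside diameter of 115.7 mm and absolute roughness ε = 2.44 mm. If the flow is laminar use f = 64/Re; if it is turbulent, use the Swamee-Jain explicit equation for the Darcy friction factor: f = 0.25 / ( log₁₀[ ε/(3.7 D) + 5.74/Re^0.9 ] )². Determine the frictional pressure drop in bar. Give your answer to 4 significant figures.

ΔP ≈ 0.001915 bar

Cross-sectional area A = πD²/4 = π(0.1157)²/4 = 0.01051 m²; mean velocity V = Q/A = 0.05359/0.01051 = 5.097 m/s.
Reynolds number Re = ρVD/μ = 0.6991 · 5.097 · 0.1157 / 1.11e-05 = 3.714e+04.
Re > 4000 → turbulent. Relative roughness ε/D = 0.00244/0.1157 = 0.0211. Swamee-Jain: f = 0.25/(log₁₀[0.0211/3.7 + 5.74/3.714e+04^0.9])² = 0.25/(log₁₀[0.0057 + 0.000443])² = 0.25/(-2.212)² = 0.05111.
Darcy-Weisbach: ΔP = f(L/D)(ρV²/2) = 0.05111·(47.74/0.1157)·(0.6991·5.097²/2) = 0.05111·412.6·9.082 = 191.5 Pa.
ΔP = 191.5 Pa = 0.001915 bar.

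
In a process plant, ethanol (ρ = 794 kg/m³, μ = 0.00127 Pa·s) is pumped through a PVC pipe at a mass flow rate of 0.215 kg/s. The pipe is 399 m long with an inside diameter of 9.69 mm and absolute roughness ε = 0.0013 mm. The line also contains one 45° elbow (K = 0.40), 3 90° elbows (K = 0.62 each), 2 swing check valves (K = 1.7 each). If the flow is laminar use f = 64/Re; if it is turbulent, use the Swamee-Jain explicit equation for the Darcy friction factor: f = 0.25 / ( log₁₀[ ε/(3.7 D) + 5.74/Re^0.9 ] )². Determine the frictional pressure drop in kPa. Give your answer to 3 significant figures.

ΔP ≈ 5650 kPa

A = πD²/4 = π(0.00969)²/4 = 7.375e-05 m²; mean velocity V = ṁ/(ρA) = 0.215/(794 · 7.375e-05) = 3.672 m/s.
Reynolds number Re = ρVD/μ = 794 · 3.672 · 0.00969 / 0.00127 = 2.224e+04.
Re > 4000 → turbulent. Relative roughness ε/D = 1.3e-06/0.00969 = 0.000134. Swamee-Jain: f = 0.25/(log₁₀[0.000134/3.7 + 5.74/2.224e+04^0.9])² = 0.25/(log₁₀[3.63e-05 + 0.000702])² = 0.25/(-3.132)² = 0.02549.
Total minor-loss coefficient ΣK = 1·0.4 + 3·0.62 + 2·1.7 = 5.66.
ΔP = [f·L/D + ΣK]·(ρV²/2) = [0.02549·399/0.00969 + 5.66]·(794·3.672²/2) = [1050 + 5.66]·5352 = 5.648e+06 Pa.
ΔP = 5.648e+06 Pa = 5650 kPa.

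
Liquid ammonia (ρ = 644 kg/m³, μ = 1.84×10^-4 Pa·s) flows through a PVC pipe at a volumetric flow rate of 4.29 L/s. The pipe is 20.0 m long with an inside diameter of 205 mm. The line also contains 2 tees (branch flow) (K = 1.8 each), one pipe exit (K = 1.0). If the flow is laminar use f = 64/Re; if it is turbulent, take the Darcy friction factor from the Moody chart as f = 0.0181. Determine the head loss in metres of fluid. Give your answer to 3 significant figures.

Q = 4.29 L/s = 4.29/1000 = 0.00429 m³/s.
Cross-sectional area A = πD²/4 = π(0.205)²/4 = 0.03301 m²; mean velocity V = Q/A = 0.00429/0.03301 = 0.13 m/s.
Reynolds number Re = ρVD/μ = 644 · 0.13 · 0.205 / 0.000184 = 9.326e+04.
Re > 4000 → turbulent; use the Moody-chart value f = 0.0181.
Total minor-loss coefficient ΣK = 2·1.8 + 1·1 = 4.6.
ΔP = [f·L/D + ΣK]·(ρV²/2) = [0.0181·20/0.205 + 4.6]·(644·0.13²/2) = [1.766 + 4.6]·5.44 = 34.63 Pa.
Head loss h_f = ΔP/(ρg) = 34.63/(644·9.81) = 0.00548 m.

h_f ≈ 0.00548 m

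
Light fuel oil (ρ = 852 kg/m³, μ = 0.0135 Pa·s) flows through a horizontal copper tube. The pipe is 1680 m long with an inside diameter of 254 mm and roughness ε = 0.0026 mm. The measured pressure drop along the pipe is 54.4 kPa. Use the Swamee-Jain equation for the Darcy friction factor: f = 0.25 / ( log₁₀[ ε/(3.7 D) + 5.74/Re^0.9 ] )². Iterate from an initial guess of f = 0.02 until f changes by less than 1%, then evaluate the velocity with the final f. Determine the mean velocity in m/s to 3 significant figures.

Rearranging Darcy-Weisbach: V = √(2·ΔP·D/(f·L·ρ)). With ε/D = 2.6e-06/0.254 = 1.02e-05, iterate starting from f = 0.02:
  f = 0.02 → V = √(2·5.44e+04·0.254/(0.02·1680·852)) = 0.9825 m/s; Re = ρVD/μ = 1.575e+04; f → 0.02746
  f = 0.02746 → V = 0.8385 m/s; Re = 1.344e+04; f → 0.02862
  f = 0.02862 → V = 0.8214 m/s; Re = 1.317e+04; f → 0.02878
Converged (Δf/f < 1%). With the final f = 0.02878: V = √(2·5.44e+04·0.254/(0.02878·1680·852)) = 0.8191 m/s.

V ≈ 0.819 m/s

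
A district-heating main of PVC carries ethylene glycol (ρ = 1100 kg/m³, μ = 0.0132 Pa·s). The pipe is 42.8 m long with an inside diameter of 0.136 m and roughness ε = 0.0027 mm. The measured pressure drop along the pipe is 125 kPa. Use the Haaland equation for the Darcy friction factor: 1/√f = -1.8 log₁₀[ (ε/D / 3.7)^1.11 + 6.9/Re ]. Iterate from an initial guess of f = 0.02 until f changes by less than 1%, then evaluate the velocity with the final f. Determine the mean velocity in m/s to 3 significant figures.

V ≈ 6.11 m/s

Rearranging Darcy-Weisbach: V = √(2·ΔP·D/(f·L·ρ)). With ε/D = 2.7e-06/0.136 = 1.99e-05, iterate starting from f = 0.02:
  f = 0.02 → V = √(2·1.25e+05·0.136/(0.02·42.8·1100)) = 6.009 m/s; Re = ρVD/μ = 6.81e+04; f → 0.0194
  f = 0.0194 → V = 6.101 m/s; Re = 6.914e+04; f → 0.01934
Converged (Δf/f < 1%). With the final f = 0.01934: V = √(2·1.25e+05·0.136/(0.01934·42.8·1100)) = 6.111 m/s.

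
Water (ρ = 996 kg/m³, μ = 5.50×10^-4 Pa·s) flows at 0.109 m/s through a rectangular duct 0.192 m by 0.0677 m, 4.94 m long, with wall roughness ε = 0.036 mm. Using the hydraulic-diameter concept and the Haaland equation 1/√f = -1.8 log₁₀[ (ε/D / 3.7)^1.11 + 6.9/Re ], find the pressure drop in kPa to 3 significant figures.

ΔP ≈ 0.00773 kPa

Hydraulic diameter D_h = 4A/P = 4·(0.192·0.0677)/(2·(0.192+0.0677)) = 0.05199/0.5194 = 0.1001 m.
Re = ρVD_h/μ = 996·0.109·0.1001/0.00055 = 1.976e+04.
ε/D_h = 3.6e-05/0.1001 = 0.00036; Haaland gives 1/√f = -1.8 log₁₀[3.52e-05+0.000349] = 6.147, so f = 0.02646.
ΔP = f(L/D_h)(ρV²/2) = 0.02646·4.94/0.1001·5.917 = 7.726 Pa.
ΔP = 0.00773 kPa.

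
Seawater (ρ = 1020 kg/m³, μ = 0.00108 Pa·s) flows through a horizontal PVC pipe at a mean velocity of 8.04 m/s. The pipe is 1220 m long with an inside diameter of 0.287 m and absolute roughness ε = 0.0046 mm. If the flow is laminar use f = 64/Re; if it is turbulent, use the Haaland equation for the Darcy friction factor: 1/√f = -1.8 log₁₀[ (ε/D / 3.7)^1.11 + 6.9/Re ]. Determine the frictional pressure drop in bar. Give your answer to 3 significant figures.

Reynolds number Re = ρVD/μ = 1020 · 8.04 · 0.287 / 0.00108 = 2.179e+06.
Re > 4000 → turbulent. Relative roughness ε/D = 4.6e-06/0.287 = 1.6e-05. Haaland: 1/√f = -1.8 log₁₀[(1.6e-05/3.7)^1.11 + 6.9/2.179e+06] = -1.8 log₁₀[1.11e-06 + 3.17e-06] = 9.663, so f = 0.01071.
Darcy-Weisbach: ΔP = f(L/D)(ρV²/2) = 0.01071·(1220/0.287)·(1020·8.04²/2) = 0.01071·4251·3.297e+04 = 1.501e+06 Pa.
ΔP = 1.501e+06 Pa = 15.0 bar.

ΔP ≈ 15.0 bar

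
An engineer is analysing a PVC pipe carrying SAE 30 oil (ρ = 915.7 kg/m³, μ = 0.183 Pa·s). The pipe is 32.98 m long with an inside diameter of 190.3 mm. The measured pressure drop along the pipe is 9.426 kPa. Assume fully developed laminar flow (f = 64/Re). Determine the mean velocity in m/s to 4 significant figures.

For laminar flow, f = 64/Re with Re = ρVD/μ, so Darcy-Weisbach reduces to ΔP = 32μLV/D². Solving for V: V = ΔP·D²/(32μL) = 9426·(0.1903)²/(32·0.183·32.98) = 1.767 m/s.
Check: Re = ρVD/μ = 915.7·1.767·0.1903/0.183 = 1683 < 2300, so the laminar assumption holds.

V ≈ 1.767 m/s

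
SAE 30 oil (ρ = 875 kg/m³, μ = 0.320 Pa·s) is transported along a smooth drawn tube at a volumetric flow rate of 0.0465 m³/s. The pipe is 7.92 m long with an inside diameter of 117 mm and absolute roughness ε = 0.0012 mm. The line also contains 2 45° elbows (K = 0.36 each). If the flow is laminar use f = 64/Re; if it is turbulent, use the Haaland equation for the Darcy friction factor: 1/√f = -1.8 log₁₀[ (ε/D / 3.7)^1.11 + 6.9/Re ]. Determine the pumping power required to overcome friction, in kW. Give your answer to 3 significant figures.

P ≈ 1.47 kW

Cross-sectional area A = πD²/4 = π(0.117)²/4 = 0.01075 m²; mean velocity V = Q/A = 0.0465/0.01075 = 4.325 m/s.
Reynolds number Re = ρVD/μ = 875 · 4.325 · 0.117 / 0.32 = 1384.
Re < 2300 → laminar flow, so f = 64/Re = 64/1384 = 0.04625 (the turbulent correlation is not needed).
Total minor-loss coefficient ΣK = 2·0.36 = 0.72.
ΔP = [f·L/D + ΣK]·(ρV²/2) = [0.04625·7.92/0.117 + 0.72]·(875·4.325²/2) = [3.131 + 0.72]·8184 = 3.152e+04 Pa.
Pumping power P = QΔP = 0.0465·3.152e+04 = 1466 W = 1.47 kW.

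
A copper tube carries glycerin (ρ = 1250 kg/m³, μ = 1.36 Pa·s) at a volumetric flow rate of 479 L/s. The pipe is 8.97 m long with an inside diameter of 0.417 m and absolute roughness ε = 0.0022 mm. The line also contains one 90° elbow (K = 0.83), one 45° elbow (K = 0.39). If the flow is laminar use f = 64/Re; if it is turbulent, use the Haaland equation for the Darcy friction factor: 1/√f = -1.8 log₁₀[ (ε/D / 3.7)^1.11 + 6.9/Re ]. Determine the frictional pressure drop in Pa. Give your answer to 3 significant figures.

ΔP ≈ 17300 Pa

Q = 479 L/s = 479/1000 = 0.479 m³/s.
Cross-sectional area A = πD²/4 = π(0.417)²/4 = 0.1366 m²; mean velocity V = Q/A = 0.479/0.1366 = 3.507 m/s.
Reynolds number Re = ρVD/μ = 1250 · 3.507 · 0.417 / 1.36 = 1344.
Re < 2300 → laminar flow, so f = 64/Re = 64/1344 = 0.04761 (the turbulent correlation is not needed).
Total minor-loss coefficient ΣK = 1·0.83 + 1·0.39 = 1.22.
ΔP = [f·L/D + ΣK]·(ρV²/2) = [0.04761·8.97/0.417 + 1.22]·(1250·3.507²/2) = [1.024 + 1.22]·7688 = 1.725e+04 Pa.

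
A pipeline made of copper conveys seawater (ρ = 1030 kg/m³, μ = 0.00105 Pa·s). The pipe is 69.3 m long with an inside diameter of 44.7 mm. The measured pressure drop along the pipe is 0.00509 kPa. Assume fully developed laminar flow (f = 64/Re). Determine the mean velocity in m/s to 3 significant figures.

V ≈ 0.00437 m/s

For laminar flow, f = 64/Re with Re = ρVD/μ, so Darcy-Weisbach reduces to ΔP = 32μLV/D². Solving for V: V = ΔP·D²/(32μL) = 5.09·(0.0447)²/(32·0.00105·69.3) = 0.004368 m/s.
Check: Re = ρVD/μ = 1030·0.004368·0.0447/0.00105 = 191.5 < 2300, so the laminar assumption holds.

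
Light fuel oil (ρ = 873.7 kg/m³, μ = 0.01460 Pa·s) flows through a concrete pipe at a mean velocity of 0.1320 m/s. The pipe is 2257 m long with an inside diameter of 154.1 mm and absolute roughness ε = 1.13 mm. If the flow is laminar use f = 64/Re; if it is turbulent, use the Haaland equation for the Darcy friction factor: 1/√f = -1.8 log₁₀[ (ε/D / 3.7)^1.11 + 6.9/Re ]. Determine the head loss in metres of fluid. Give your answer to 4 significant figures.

h_f ≈ 0.6839 m

Reynolds number Re = ρVD/μ = 873.7 · 0.132 · 0.1541 / 0.0146 = 1217.
Re < 2300 → laminar flow, so f = 64/Re = 64/1217 = 0.05258 (the turbulent correlation is not needed).
Darcy-Weisbach: ΔP = f(L/D)(ρV²/2) = 0.05258·(2257/0.1541)·(873.7·0.132²/2) = 0.05258·1.465e+04·7.612 = 5861 Pa.
Head loss h_f = ΔP/(ρg) = 5861/(873.7·9.81) = 0.6839 m.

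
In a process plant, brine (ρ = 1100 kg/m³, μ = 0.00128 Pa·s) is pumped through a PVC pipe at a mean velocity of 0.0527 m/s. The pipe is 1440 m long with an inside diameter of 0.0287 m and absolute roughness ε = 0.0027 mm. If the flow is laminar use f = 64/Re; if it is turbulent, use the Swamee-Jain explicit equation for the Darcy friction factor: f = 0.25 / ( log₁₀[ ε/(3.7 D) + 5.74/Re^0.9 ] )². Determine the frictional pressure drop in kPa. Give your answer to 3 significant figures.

Reynolds number Re = ρVD/μ = 1100 · 0.0527 · 0.0287 / 0.00128 = 1300.
Re < 2300 → laminar flow, so f = 64/Re = 64/1300 = 0.04924 (the turbulent correlation is not needed).
Darcy-Weisbach: ΔP = f(L/D)(ρV²/2) = 0.04924·(1440/0.0287)·(1100·0.0527²/2) = 0.04924·5.017e+04·1.528 = 3774 Pa.
ΔP = 3774 Pa = 3.77 kPa.

ΔP ≈ 3.77 kPa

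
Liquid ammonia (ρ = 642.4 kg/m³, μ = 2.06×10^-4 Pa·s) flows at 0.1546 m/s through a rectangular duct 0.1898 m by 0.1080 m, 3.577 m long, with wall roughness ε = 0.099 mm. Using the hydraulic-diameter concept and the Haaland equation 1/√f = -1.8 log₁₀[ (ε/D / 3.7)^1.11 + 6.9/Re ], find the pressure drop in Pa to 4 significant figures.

ΔP ≈ 4.390 Pa

Hydraulic diameter D_h = 4A/P = 4·(0.1898·0.108)/(2·(0.1898+0.108)) = 0.08199/0.5956 = 0.1377 m.
Re = ρVD_h/μ = 642.4·0.1546·0.1377/0.000206 = 6.637e+04.
ε/D_h = 9.9e-05/0.1377 = 0.000719; Haaland gives 1/√f = -1.8 log₁₀[7.59e-05+0.000104] = 6.741, so f = 0.02201.
ΔP = f(L/D_h)(ρV²/2) = 0.02201·3.577/0.1377·7.677 = 4.39 Pa.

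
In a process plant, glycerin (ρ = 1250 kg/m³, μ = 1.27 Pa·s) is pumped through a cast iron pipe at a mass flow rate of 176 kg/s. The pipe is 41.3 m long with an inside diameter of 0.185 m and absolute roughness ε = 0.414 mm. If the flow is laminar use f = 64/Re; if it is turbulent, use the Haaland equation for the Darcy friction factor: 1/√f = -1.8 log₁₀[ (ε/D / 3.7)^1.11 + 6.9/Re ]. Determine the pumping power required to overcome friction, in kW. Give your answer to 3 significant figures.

P ≈ 36.2 kW

A = πD²/4 = π(0.185)²/4 = 0.02688 m²; mean velocity V = ṁ/(ρA) = 176/(1250 · 0.02688) = 5.238 m/s.
Reynolds number Re = ρVD/μ = 1250 · 5.238 · 0.185 / 1.27 = 953.8.
Re < 2300 → laminar flow, so f = 64/Re = 64/953.8 = 0.0671 (the turbulent correlation is not needed).
Darcy-Weisbach: ΔP = f(L/D)(ρV²/2) = 0.0671·(41.3/0.185)·(1250·5.238²/2) = 0.0671·223.2·1.715e+04 = 2.569e+05 Pa.
Q = ṁ/ρ = 176/1250 = 0.1408 m³/s.
Pumping power P = QΔP = 0.1408·2.569e+05 = 36170 W = 36.2 kW.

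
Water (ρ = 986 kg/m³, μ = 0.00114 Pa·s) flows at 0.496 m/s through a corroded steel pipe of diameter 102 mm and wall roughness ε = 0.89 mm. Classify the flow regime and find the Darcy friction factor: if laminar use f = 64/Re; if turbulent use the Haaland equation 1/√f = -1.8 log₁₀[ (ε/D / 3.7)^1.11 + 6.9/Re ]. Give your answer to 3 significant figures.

f ≈ 0.0376

Re = ρVD/μ = 986·0.496·0.102/0.00114 = 4.376e+04.
Re > 4000 → turbulent. ε/D = 0.00089/0.102 = 0.00873; Haaland: 1/√f = -1.8 log₁₀[0.00121 + 0.000158] = 5.154, so f = 0.03765.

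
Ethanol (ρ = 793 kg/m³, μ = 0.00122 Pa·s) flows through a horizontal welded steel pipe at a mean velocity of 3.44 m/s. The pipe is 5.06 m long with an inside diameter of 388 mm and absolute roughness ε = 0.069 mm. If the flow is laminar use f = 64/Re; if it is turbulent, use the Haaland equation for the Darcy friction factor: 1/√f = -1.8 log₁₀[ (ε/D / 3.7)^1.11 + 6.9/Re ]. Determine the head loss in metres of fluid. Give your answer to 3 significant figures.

Reynolds number Re = ρVD/μ = 793 · 3.44 · 0.388 / 0.00122 = 8.676e+05.
Re > 4000 → turbulent. Relative roughness ε/D = 6.9e-05/0.388 = 0.000178. Haaland: 1/√f = -1.8 log₁₀[(0.000178/3.7)^1.11 + 6.9/8.676e+05] = -1.8 log₁₀[1.61e-05 + 7.95e-06] = 8.314, so f = 0.01447.
Darcy-Weisbach: ΔP = f(L/D)(ρV²/2) = 0.01447·(5.06/0.388)·(793·3.44²/2) = 0.01447·13.04·4692 = 885.3 Pa.
Head loss h_f = ΔP/(ρg) = 885.3/(793·9.81) = 0.114 m.

h_f ≈ 0.114 m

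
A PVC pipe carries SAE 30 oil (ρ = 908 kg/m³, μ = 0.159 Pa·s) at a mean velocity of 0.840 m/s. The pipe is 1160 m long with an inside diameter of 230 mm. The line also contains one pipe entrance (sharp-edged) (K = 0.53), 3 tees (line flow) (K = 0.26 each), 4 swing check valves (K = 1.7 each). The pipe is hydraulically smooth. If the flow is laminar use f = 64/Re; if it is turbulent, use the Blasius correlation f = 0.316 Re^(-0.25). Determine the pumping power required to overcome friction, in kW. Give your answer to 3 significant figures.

P ≈ 3.36 kW

Reynolds number Re = ρVD/μ = 908 · 0.84 · 0.23 / 0.159 = 1103.
Re < 2300 → laminar flow, so f = 64/Re = 64/1103 = 0.05801 (the turbulent correlation is not needed).
Total minor-loss coefficient ΣK = 1·0.53 + 3·0.26 + 4·1.7 = 8.11.
ΔP = [f·L/D + ΣK]·(ρV²/2) = [0.05801·1160/0.23 + 8.11]·(908·0.84²/2) = [292.6 + 8.11]·320.3 = 9.632e+04 Pa.
Q = V·A = 0.84·0.04155 = 0.0349 m³/s.
Pumping power P = QΔP = 0.0349·9.632e+04 = 3361 W = 3.36 kW.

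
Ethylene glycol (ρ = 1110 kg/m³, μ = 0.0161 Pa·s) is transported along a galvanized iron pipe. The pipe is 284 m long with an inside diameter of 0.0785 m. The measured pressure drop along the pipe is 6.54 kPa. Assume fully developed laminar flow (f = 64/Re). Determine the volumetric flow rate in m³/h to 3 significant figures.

Q ≈ 4.80 m³/h

For laminar flow, f = 64/Re with Re = ρVD/μ, so Darcy-Weisbach reduces to ΔP = 32μLV/D². Solving for V: V = ΔP·D²/(32μL) = 6540·(0.0785)²/(32·0.0161·284) = 0.2754 m/s.
Check: Re = ρVD/μ = 1110·0.2754·0.0785/0.0161 = 1491 < 2300, so the laminar assumption holds.
Q = V·A = 0.2754·(π/4·0.0785²) = 0.001333 m³/s = 4.80 m³/h.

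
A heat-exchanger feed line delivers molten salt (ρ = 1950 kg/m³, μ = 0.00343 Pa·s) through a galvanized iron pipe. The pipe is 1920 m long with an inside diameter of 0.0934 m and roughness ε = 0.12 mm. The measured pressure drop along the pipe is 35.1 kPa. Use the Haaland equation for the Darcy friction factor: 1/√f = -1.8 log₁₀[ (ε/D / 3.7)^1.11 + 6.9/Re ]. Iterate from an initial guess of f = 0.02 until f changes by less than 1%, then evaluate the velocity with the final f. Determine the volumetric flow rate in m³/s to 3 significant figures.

Rearranging Darcy-Weisbach: V = √(2·ΔP·D/(f·L·ρ)). With ε/D = 0.00012/0.0934 = 0.00128, iterate starting from f = 0.02:
  f = 0.02 → V = √(2·3.51e+04·0.0934/(0.02·1920·1950)) = 0.2959 m/s; Re = ρVD/μ = 1.571e+04; f → 0.02951
  f = 0.02951 → V = 0.2436 m/s; Re = 1.293e+04; f → 0.03074
  f = 0.03074 → V = 0.2387 m/s; Re = 1.267e+04; f → 0.03087
Converged (Δf/f < 1%). With the final f = 0.03087: V = √(2·3.51e+04·0.0934/(0.03087·1920·1950)) = 0.2382 m/s.
Q = V·A = 0.2382·(π/4·0.0934²) = 0.001632 m³/s = 0.00163 m³/s.

Q ≈ 0.00163 m³/s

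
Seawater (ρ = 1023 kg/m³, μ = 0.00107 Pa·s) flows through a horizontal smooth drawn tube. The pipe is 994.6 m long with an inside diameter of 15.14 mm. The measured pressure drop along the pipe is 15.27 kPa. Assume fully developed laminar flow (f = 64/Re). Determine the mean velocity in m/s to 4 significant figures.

For laminar flow, f = 64/Re with Re = ρVD/μ, so Darcy-Weisbach reduces to ΔP = 32μLV/D². Solving for V: V = ΔP·D²/(32μL) = 1.527e+04·(0.01514)²/(32·0.00107·994.6) = 0.1028 m/s.
Check: Re = ρVD/μ = 1023·0.1028·0.01514/0.00107 = 1488 < 2300, so the laminar assumption holds.

V ≈ 0.1028 m/s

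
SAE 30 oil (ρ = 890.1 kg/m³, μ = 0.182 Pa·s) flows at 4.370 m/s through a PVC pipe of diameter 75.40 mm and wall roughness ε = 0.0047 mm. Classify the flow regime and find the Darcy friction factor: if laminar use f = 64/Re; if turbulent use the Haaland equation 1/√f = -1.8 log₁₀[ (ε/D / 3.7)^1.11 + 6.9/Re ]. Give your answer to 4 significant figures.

Re = ρVD/μ = 890.1·4.37·0.0754/0.182 = 1611.
Re < 2300 → laminar, so f = 64/Re = 0.03972 (roughness is irrelevant in laminar flow).

f ≈ 0.03972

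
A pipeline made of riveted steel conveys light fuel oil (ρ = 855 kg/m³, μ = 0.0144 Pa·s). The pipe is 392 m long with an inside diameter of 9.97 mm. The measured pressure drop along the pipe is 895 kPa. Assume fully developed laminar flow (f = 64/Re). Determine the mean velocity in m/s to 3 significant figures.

V ≈ 0.493 m/s

For laminar flow, f = 64/Re with Re = ρVD/μ, so Darcy-Weisbach reduces to ΔP = 32μLV/D². Solving for V: V = ΔP·D²/(32μL) = 8.95e+05·(0.00997)²/(32·0.0144·392) = 0.4925 m/s.
Check: Re = ρVD/μ = 855·0.4925·0.00997/0.0144 = 291.6 < 2300, so the laminar assumption holds.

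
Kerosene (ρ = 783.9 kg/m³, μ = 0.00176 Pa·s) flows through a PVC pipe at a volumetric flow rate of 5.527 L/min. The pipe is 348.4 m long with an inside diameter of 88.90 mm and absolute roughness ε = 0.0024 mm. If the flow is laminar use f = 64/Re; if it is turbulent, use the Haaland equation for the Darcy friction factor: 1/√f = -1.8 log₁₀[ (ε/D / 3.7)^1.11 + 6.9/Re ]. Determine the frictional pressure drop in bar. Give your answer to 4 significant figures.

ΔP ≈ 3.685×10^-4 bar

Q = 5.527 L/min = 5.527/60000 = 9.212e-05 m³/s.
Cross-sectional area A = πD²/4 = π(0.0889)²/4 = 0.006207 m²; mean velocity V = Q/A = 9.212e-05/0.006207 = 0.01484 m/s.
Reynolds number Re = ρVD/μ = 783.9 · 0.01484 · 0.0889 / 0.00176 = 587.6.
Re < 2300 → laminar flow, so f = 64/Re = 64/587.6 = 0.1089 (the turbulent correlation is not needed).
Darcy-Weisbach: ΔP = f(L/D)(ρV²/2) = 0.1089·(348.4/0.0889)·(783.9·0.01484²/2) = 0.1089·3919·0.08632 = 36.85 Pa.
ΔP = 36.85 Pa = 3.685×10^-4 bar.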